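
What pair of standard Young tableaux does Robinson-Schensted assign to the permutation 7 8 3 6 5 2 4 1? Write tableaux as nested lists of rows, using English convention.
P = [[1, 4], [2, 5], [3, 8], [6], [7]], Q = [[1, 2], [3, 4], [5, 7], [6], [8]]

Insert each entry of the permutation into P by Schensted row insertion, recording in Q the position of each new cell.

Insert 7: appended to row 1. P = [[7]].
Insert 8: appended to row 1. P = [[7, 8]].
Insert 3: 3 bumps 7 from row 1; 7 starts row 2. P = [[3, 8], [7]].
Insert 6: 6 bumps 8 from row 1; 8 appends to row 2. P = [[3, 6], [7, 8]].
Insert 5: 5 bumps 6 from row 1; 6 bumps 7 from row 2; 7 starts row 3. P = [[3, 5], [6, 8], [7]].
Insert 2: 2 bumps 3 from row 1; 3 bumps 6 from row 2; 6 bumps 7 from row 3; 7 starts row 4. P = [[2, 5], [3, 8], [6], [7]].
Insert 4: 4 bumps 5 from row 1; 5 bumps 8 from row 2; 8 appends to row 3. P = [[2, 4], [3, 5], [6, 8], [7]].
Insert 1: 1 bumps 2 from row 1; 2 bumps 3 from row 2; 3 bumps 6 from row 3; 6 bumps 7 from row 4; 7 starts row 5. P = [[1, 4], [2, 5], [3, 8], [6], [7]].

So P = [[1, 4], [2, 5], [3, 8], [6], [7]], Q = [[1, 2], [3, 4], [5, 7], [6], [8]].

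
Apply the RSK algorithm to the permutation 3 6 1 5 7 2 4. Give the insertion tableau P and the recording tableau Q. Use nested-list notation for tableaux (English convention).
P = [[1, 2, 4], [3, 5, 7], [6]], Q = [[1, 2, 5], [3, 4, 7], [6]]

Insert each entry of the permutation into P by Schensted row insertion, recording in Q the position of each new cell.

Insert 3: appended to row 1. P = [[3]], Q = [[1]].
Insert 6: appended to row 1. P = [[3, 6]], Q = [[1, 2]].
Insert 1: 1 bumps 3 from row 1; 3 starts row 2. P = [[1, 6], [3]], Q = [[1, 2], [3]].
Insert 5: 5 bumps 6 from row 1; 6 appends to row 2. P = [[1, 5], [3, 6]], Q = [[1, 2], [3, 4]].
Insert 7: appended to row 1. P = [[1, 5, 7], [3, 6]], Q = [[1, 2, 5], [3, 4]].
Insert 2: 2 bumps 5 from row 1; 5 bumps 6 from row 2; 6 starts row 3. P = [[1, 2, 7], [3, 5], [6]], Q = [[1, 2, 5], [3, 4], [6]].
Insert 4: 4 bumps 7 from row 1; 7 appends to row 2. P = [[1, 2, 4], [3, 5, 7], [6]], Q = [[1, 2, 5], [3, 4, 7], [6]].

So P = [[1, 2, 4], [3, 5, 7], [6]], Q = [[1, 2, 5], [3, 4, 7], [6]].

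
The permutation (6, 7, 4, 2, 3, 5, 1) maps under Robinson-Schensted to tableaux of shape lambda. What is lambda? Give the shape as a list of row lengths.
Row-insert each entry into an empty tableau.

After inserting 6: P = [[6]].
After inserting 7: P = [[6, 7]].
After inserting 4: P = [[4, 7], [6]].
After inserting 2: P = [[2, 7], [4], [6]].
After inserting 3: P = [[2, 3], [4, 7], [6]].
After inserting 5: P = [[2, 3, 5], [4, 7], [6]].
After inserting 1: P = [[1, 3, 5], [2, 7], [4], [6]].

The final insertion tableau P = [[1, 3, 5], [2, 7], [4], [6]] has shape [3, 2, 1, 1].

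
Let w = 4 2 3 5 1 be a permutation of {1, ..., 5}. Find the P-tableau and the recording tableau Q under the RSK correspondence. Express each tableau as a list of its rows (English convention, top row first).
P = [[1, 3, 5], [2], [4]], Q = [[1, 3, 4], [2], [5]]

Insert each entry of the permutation into P by Schensted row insertion, recording in Q the position of each new cell.

Insert 4: appended to row 1. P = [[4]], Q = [[1]].
Insert 2: 2 bumps 4 from row 1; 4 starts row 2. P = [[2], [4]], Q = [[1], [2]].
Insert 3: appended to row 1. P = [[2, 3], [4]], Q = [[1, 3], [2]].
Insert 5: appended to row 1. P = [[2, 3, 5], [4]], Q = [[1, 3, 4], [2]].
Insert 1: 1 bumps 2 from row 1; 2 bumps 4 from row 2; 4 starts row 3. P = [[1, 3, 5], [2], [4]], Q = [[1, 3, 4], [2], [5]].

So P = [[1, 3, 5], [2], [4]], Q = [[1, 3, 4], [2], [5]].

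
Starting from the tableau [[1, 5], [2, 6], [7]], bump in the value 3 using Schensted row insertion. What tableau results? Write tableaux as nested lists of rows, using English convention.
[[1, 3], [2, 5], [6], [7]]

In row 1, 3 replaces 5 (the leftmost entry greater than 3); 5 is bumped to row 2. In row 2, 5 replaces 6 (the leftmost entry greater than 5); 6 is bumped to row 3. In row 3, 6 replaces 7 (the leftmost entry greater than 6); 7 is bumped to row 4. 7 starts a new row 4. The new tableau is [[1, 3], [2, 5], [6], [7]].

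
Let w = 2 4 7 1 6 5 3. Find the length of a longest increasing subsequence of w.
3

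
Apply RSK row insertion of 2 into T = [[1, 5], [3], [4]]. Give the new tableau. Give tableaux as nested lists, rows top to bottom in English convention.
[[1, 2], [3, 5], [4]]

In row 1, 2 replaces 5 (the leftmost entry greater than 2); 5 is bumped to row 2. 5 is appended to row 2. The new tableau is [[1, 2], [3, 5], [4]].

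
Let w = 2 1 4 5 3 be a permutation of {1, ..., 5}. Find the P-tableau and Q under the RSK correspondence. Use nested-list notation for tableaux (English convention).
Insert each entry of the permutation into P by Schensted row insertion, recording in Q the position of each new cell.

After inserting 2: P = [[2]].
After inserting 1: P = [[1], [2]].
After inserting 4: P = [[1, 4], [2]].
After inserting 5: P = [[1, 4, 5], [2]].
After inserting 3: P = [[1, 3, 5], [2, 4]].

So P = [[1, 3, 5], [2, 4]], Q = [[1, 3, 4], [2, 5]].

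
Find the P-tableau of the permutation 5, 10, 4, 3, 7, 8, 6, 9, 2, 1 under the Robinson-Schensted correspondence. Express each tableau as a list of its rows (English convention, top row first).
P = [[1, 6, 8, 9], [2, 7], [3, 10], [4], [5]]

Insert 5: appended to row 1. P = [[5]].
Insert 10: appended to row 1. P = [[5, 10]].
Insert 4: 4 bumps 5 from row 1; 5 starts row 2. P = [[4, 10], [5]].
Insert 3: 3 bumps 4 from row 1; 4 bumps 5 from row 2; 5 starts row 3. P = [[3, 10], [4], [5]].
Insert 7: 7 bumps 10 from row 1; 10 appends to row 2. P = [[3, 7], [4, 10], [5]].
Insert 8: appended to row 1. P = [[3, 7, 8], [4, 10], [5]].
Insert 6: 6 bumps 7 from row 1; 7 bumps 10 from row 2; 10 appends to row 3. P = [[3, 6, 8], [4, 7], [5, 10]].
Insert 9: appended to row 1. P = [[3, 6, 8, 9], [4, 7], [5, 10]].
Insert 2: 2 bumps 3 from row 1; 3 bumps 4 from row 2; 4 bumps 5 from row 3; 5 starts row 4. P = [[2, 6, 8, 9], [3, 7], [4, 10], [5]].
Insert 1: 1 bumps 2 from row 1; 2 bumps 3 from row 2; 3 bumps 4 from row 3; 4 bumps 5 from row 4; 5 starts row 5. P = [[1, 6, 8, 9], [2, 7], [3, 10], [4], [5]].

So P = [[1, 6, 8, 9], [2, 7], [3, 10], [4], [5]].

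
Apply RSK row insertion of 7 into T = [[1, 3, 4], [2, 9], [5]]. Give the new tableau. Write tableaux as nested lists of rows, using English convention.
7 is larger than every entry of row 1, so it is appended to row 1. The new tableau is [[1, 3, 4, 7], [2, 9], [5]].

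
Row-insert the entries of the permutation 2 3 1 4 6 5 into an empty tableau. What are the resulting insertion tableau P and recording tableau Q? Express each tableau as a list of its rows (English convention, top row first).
Insert each entry of the permutation into P by Schensted row insertion, recording in Q the position of each new cell.

Insert 2: appended to row 1. P = [[2]].
Insert 3: appended to row 1. P = [[2, 3]].
Insert 1: 1 bumps 2 from row 1; 2 starts row 2. P = [[1, 3], [2]].
Insert 4: appended to row 1. P = [[1, 3, 4], [2]].
Insert 6: appended to row 1. P = [[1, 3, 4, 6], [2]].
Insert 5: 5 bumps 6 from row 1; 6 appends to row 2. P = [[1, 3, 4, 5], [2, 6]].

So P = [[1, 3, 4, 5], [2, 6]], Q = [[1, 2, 4, 5], [3, 6]].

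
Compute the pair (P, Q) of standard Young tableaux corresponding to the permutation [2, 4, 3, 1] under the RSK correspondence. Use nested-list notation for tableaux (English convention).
P = [[1, 3], [2], [4]], Q = [[1, 2], [3], [4]]

Insert each entry of the permutation into P by Schensted row insertion, recording in Q the position of each new cell.

Insert 2: appended to row 1. P = [[2]], Q = [[1]].
Insert 4: appended to row 1. P = [[2, 4]], Q = [[1, 2]].
Insert 3: 3 bumps 4 from row 1; 4 starts row 2. P = [[2, 3], [4]], Q = [[1, 2], [3]].
Insert 1: 1 bumps 2 from row 1; 2 bumps 4 from row 2; 4 starts row 3. P = [[1, 3], [2], [4]], Q = [[1, 2], [3], [4]].

So P = [[1, 3], [2], [4]], Q = [[1, 2], [3], [4]].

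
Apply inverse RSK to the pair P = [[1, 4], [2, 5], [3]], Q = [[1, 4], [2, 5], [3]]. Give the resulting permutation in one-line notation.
Reverse the RSK construction: for i from n down to 1, find the cell of Q containing i, remove the entry at that cell from P, and reverse-bump it up through P; the value ejected from row 1 is w(i).

Step i=5: Q has 5 at row 2, column 2; remove 5 from row 2 of P and reverse-bump: 5 enters row 1 and ejects 4. So w(5) = 4. P is now [[1, 5], [2], [3]].
Step i=4: Q has 4 at row 1, column 2; remove that cell from P, ejecting 5. So w(4) = 5. P is now [[1], [2], [3]].
Step i=3: Q has 3 at row 3, column 1; remove 3 from row 3 of P and reverse-bump: 3 enters row 2 and ejects 2; 2 enters row 1 and ejects 1. So w(3) = 1. P is now [[2], [3]].
Step i=2: Q has 2 at row 2, column 1; remove 3 from row 2 of P and reverse-bump: 3 enters row 1 and ejects 2. So w(2) = 2. P is now [[3]].
Step i=1: Q has 1 at row 1, column 1; remove that cell from P, ejecting 3. So w(1) = 3. P is now [].

So w = 3 2 1 5 4.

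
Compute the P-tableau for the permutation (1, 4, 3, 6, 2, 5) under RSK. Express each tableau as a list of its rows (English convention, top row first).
Insert 1: appended to row 1. P = [[1]].
Insert 4: appended to row 1. P = [[1, 4]].
Insert 3: 3 bumps 4 from row 1; 4 starts row 2. P = [[1, 3], [4]].
Insert 6: appended to row 1. P = [[1, 3, 6], [4]].
Insert 2: 2 bumps 3 from row 1; 3 bumps 4 from row 2; 4 starts row 3. P = [[1, 2, 6], [3], [4]].
Insert 5: 5 bumps 6 from row 1; 6 appends to row 2. P = [[1, 2, 5], [3, 6], [4]].

So P = [[1, 2, 5], [3, 6], [4]].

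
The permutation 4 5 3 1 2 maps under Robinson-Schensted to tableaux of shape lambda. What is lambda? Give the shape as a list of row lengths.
Row-insert each entry into an empty tableau.

After inserting 4: P = [[4]].
After inserting 5: P = [[4, 5]].
After inserting 3: P = [[3, 5], [4]].
After inserting 1: P = [[1, 5], [3], [4]].
After inserting 2: P = [[1, 2], [3, 5], [4]].

The final insertion tableau P = [[1, 2], [3, 5], [4]] has shape [2, 2, 1].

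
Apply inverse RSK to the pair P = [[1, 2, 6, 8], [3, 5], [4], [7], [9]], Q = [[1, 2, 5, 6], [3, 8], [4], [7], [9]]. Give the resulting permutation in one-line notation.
4 9 7 5 6 8 1 3 2

Reverse RSK: for i = n, n-1, ..., 1, locate i in Q, remove the corresponding corner cell from P, and reverse-bump its entry up through P; the value ejected from row 1 is w(i).

So w = 4 9 7 5 6 8 1 3 2.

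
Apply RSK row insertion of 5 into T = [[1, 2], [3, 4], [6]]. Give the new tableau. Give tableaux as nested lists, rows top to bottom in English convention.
[[1, 2, 5], [3, 4], [6]]

5 is larger than every entry of row 1, so it is appended to row 1. The new tableau is [[1, 2, 5], [3, 4], [6]].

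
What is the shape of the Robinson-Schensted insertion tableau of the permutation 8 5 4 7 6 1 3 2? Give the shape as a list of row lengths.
Row-insert each entry into an empty tableau.

After inserting 8: P = [[8]].
After inserting 5: P = [[5], [8]].
After inserting 4: P = [[4], [5], [8]].
After inserting 7: P = [[4, 7], [5], [8]].
After inserting 6: P = [[4, 6], [5, 7], [8]].
After inserting 1: P = [[1, 6], [4, 7], [5], [8]].
After inserting 3: P = [[1, 3], [4, 6], [5, 7], [8]].
After inserting 2: P = [[1, 2], [3, 6], [4, 7], [5], [8]].

The final insertion tableau P = [[1, 2], [3, 6], [4, 7], [5], [8]] has shape [2, 2, 2, 1, 1].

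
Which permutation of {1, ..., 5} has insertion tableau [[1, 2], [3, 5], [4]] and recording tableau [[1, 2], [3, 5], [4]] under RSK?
4 5 3 1 2

Reverse the RSK construction: for i from n down to 1, find the cell of Q containing i, remove the entry at that cell from P, and reverse-bump it up through P; the value ejected from row 1 is w(i).

Step i=5: Q has 5 at row 2, column 2; remove 5 from row 2 of P and reverse-bump: 5 enters row 1 and ejects 2. So w(5) = 2. P is now [[1, 5], [3], [4]].
Step i=4: Q has 4 at row 3, column 1; remove 4 from row 3 of P and reverse-bump: 4 enters row 2 and ejects 3; 3 enters row 1 and ejects 1. So w(4) = 1. P is now [[3, 5], [4]].
Step i=3: Q has 3 at row 2, column 1; remove 4 from row 2 of P and reverse-bump: 4 enters row 1 and ejects 3. So w(3) = 3. P is now [[4, 5]].
Step i=2: Q has 2 at row 1, column 2; remove that cell from P, ejecting 5. So w(2) = 5. P is now [[4]].
Step i=1: Q has 1 at row 1, column 1; remove that cell from P, ejecting 4. So w(1) = 4. P is now [].

So w = 4 5 3 1 2.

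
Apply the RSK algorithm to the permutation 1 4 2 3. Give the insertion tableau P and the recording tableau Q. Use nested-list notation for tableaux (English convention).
Insert each entry of the permutation into P by Schensted row insertion, recording in Q the position of each new cell.

After inserting 1: P = [[1]].
After inserting 4: P = [[1, 4]].
After inserting 2: P = [[1, 2], [4]].
After inserting 3: P = [[1, 2, 3], [4]].

So P = [[1, 2, 3], [4]], Q = [[1, 2, 4], [3]].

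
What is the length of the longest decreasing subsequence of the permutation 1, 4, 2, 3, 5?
2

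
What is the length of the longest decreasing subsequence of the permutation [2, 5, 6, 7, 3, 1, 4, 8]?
3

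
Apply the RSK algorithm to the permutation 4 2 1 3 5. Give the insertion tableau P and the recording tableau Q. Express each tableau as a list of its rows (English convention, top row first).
P = [[1, 3, 5], [2], [4]], Q = [[1, 4, 5], [2], [3]]

Insert each entry of the permutation into P by Schensted row insertion, recording in Q the position of each new cell.

After inserting 4: P = [[4]].
After inserting 2: P = [[2], [4]].
After inserting 1: P = [[1], [2], [4]].
After inserting 3: P = [[1, 3], [2], [4]].
After inserting 5: P = [[1, 3, 5], [2], [4]].

So P = [[1, 3, 5], [2], [4]], Q = [[1, 4, 5], [2], [3]].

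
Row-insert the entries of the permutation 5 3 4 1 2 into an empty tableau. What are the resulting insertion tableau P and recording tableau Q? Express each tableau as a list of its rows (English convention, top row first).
P = [[1, 2], [3, 4], [5]], Q = [[1, 3], [2, 5], [4]]

Insert each entry of the permutation into P by Schensted row insertion, recording in Q the position of each new cell.

Insert 5: appended to row 1. P = [[5]], Q = [[1]].
Insert 3: 3 bumps 5 from row 1; 5 starts row 2. P = [[3], [5]], Q = [[1], [2]].
Insert 4: appended to row 1. P = [[3, 4], [5]], Q = [[1, 3], [2]].
Insert 1: 1 bumps 3 from row 1; 3 bumps 5 from row 2; 5 starts row 3. P = [[1, 4], [3], [5]], Q = [[1, 3], [2], [4]].
Insert 2: 2 bumps 4 from row 1; 4 appends to row 2. P = [[1, 2], [3, 4], [5]], Q = [[1, 3], [2, 5], [4]].

So P = [[1, 2], [3, 4], [5]], Q = [[1, 3], [2, 5], [4]].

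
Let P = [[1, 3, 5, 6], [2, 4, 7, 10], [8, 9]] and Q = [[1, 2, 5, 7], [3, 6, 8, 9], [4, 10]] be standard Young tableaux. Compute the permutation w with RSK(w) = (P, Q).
2 8 4 1 9 3 10 5 7 6

Reverse RSK: for i = n, n-1, ..., 1, locate i in Q, remove the corresponding corner cell from P, and reverse-bump its entry up through P; the value ejected from row 1 is w(i).

So w = 2 8 4 1 9 3 10 5 7 6.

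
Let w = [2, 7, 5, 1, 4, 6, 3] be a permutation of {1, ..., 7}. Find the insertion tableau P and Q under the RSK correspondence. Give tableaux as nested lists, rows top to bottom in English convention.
P = [[1, 3, 6], [2, 4], [5], [7]], Q = [[1, 2, 6], [3, 5], [4], [7]]

Insert each entry of the permutation into P by Schensted row insertion, recording in Q the position of each new cell.

Insert 2: appended to row 1. P = [[2]], Q = [[1]].
Insert 7: appended to row 1. P = [[2, 7]], Q = [[1, 2]].
Insert 5: 5 bumps 7 from row 1; 7 starts row 2. P = [[2, 5], [7]], Q = [[1, 2], [3]].
Insert 1: 1 bumps 2 from row 1; 2 bumps 7 from row 2; 7 starts row 3. P = [[1, 5], [2], [7]], Q = [[1, 2], [3], [4]].
Insert 4: 4 bumps 5 from row 1; 5 appends to row 2. P = [[1, 4], [2, 5], [7]], Q = [[1, 2], [3, 5], [4]].
Insert 6: appended to row 1. P = [[1, 4, 6], [2, 5], [7]], Q = [[1, 2, 6], [3, 5], [4]].
Insert 3: 3 bumps 4 from row 1; 4 bumps 5 from row 2; 5 bumps 7 from row 3; 7 starts row 4. P = [[1, 3, 6], [2, 4], [5], [7]], Q = [[1, 2, 6], [3, 5], [4], [7]].

So P = [[1, 3, 6], [2, 4], [5], [7]], Q = [[1, 2, 6], [3, 5], [4], [7]].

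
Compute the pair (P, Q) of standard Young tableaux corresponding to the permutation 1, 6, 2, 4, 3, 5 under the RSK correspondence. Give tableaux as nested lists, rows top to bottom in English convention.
P = [[1, 2, 3, 5], [4], [6]], Q = [[1, 2, 4, 6], [3], [5]]

Insert each entry of the permutation into P by Schensted row insertion, recording in Q the position of each new cell.

Insert 1: appended to row 1. P = [[1]].
Insert 6: appended to row 1. P = [[1, 6]].
Insert 2: 2 bumps 6 from row 1; 6 starts row 2. P = [[1, 2], [6]].
Insert 4: appended to row 1. P = [[1, 2, 4], [6]].
Insert 3: 3 bumps 4 from row 1; 4 bumps 6 from row 2; 6 starts row 3. P = [[1, 2, 3], [4], [6]].
Insert 5: appended to row 1. P = [[1, 2, 3, 5], [4], [6]].

So P = [[1, 2, 3, 5], [4], [6]], Q = [[1, 2, 4, 6], [3], [5]].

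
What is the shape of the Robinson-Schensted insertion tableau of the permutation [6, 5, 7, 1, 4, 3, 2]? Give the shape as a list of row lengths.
[2, 2, 1, 1, 1]

Row-insert each entry into an empty tableau.

After inserting 6: P = [[6]].
After inserting 5: P = [[5], [6]].
After inserting 7: P = [[5, 7], [6]].
After inserting 1: P = [[1, 7], [5], [6]].
After inserting 4: P = [[1, 4], [5, 7], [6]].
After inserting 3: P = [[1, 3], [4, 7], [5], [6]].
After inserting 2: P = [[1, 2], [3, 7], [4], [5], [6]].

The final insertion tableau P = [[1, 2], [3, 7], [4], [5], [6]] has shape [2, 2, 1, 1, 1].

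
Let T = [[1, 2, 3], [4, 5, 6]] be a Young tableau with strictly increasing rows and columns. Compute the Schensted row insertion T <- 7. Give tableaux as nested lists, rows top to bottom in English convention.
7 is larger than every entry of row 1, so it is appended to row 1. The new tableau is [[1, 2, 3, 7], [4, 5, 6]].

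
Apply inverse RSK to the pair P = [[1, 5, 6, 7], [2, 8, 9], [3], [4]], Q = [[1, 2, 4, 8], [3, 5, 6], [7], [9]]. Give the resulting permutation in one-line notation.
Reverse the RSK construction: for i from n down to 1, find the cell of Q containing i, remove the entry at that cell from P, and reverse-bump it up through P; the value ejected from row 1 is w(i).

Step i=9: Q has 9 at row 4, column 1; remove 4 from row 4 of P and reverse-bump: 4 enters row 3 and ejects 3; 3 enters row 2 and ejects 2; 2 enters row 1 and ejects 1. So w(9) = 1. P is now [[2, 5, 6, 7], [3, 8, 9], [4]].
Step i=8: Q has 8 at row 1, column 4; remove that cell from P, ejecting 7. So w(8) = 7. P is now [[2, 5, 6], [3, 8, 9], [4]].
Step i=7: Q has 7 at row 3, column 1; remove 4 from row 3 of P and reverse-bump: 4 enters row 2 and ejects 3; 3 enters row 1 and ejects 2. So w(7) = 2. P is now [[3, 5, 6], [4, 8, 9]].
Step i=6: Q has 6 at row 2, column 3; remove 9 from row 2 of P and reverse-bump: 9 enters row 1 and ejects 6. So w(6) = 6. P is now [[3, 5, 9], [4, 8]].
Step i=5: Q has 5 at row 2, column 2; remove 8 from row 2 of P and reverse-bump: 8 enters row 1 and ejects 5. So w(5) = 5. P is now [[3, 8, 9], [4]].
Step i=4: Q has 4 at row 1, column 3; remove that cell from P, ejecting 9. So w(4) = 9. P is now [[3, 8], [4]].
Step i=3: Q has 3 at row 2, column 1; remove 4 from row 2 of P and reverse-bump: 4 enters row 1 and ejects 3. So w(3) = 3. P is now [[4, 8]].
Step i=2: Q has 2 at row 1, column 2; remove that cell from P, ejecting 8. So w(2) = 8. P is now [[4]].
Step i=1: Q has 1 at row 1, column 1; remove that cell from P, ejecting 4. So w(1) = 4. P is now [].

So w = 4 8 3 9 5 6 2 7 1.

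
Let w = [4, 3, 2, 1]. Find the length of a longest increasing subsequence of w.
1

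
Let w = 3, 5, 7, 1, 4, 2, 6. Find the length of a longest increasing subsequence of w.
3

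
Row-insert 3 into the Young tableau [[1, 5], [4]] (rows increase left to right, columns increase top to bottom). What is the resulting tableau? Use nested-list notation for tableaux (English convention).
In row 1, 3 replaces 5 (the leftmost entry greater than 3); 5 is bumped to row 2. 5 is appended to row 2. The new tableau is [[1, 3], [4, 5]].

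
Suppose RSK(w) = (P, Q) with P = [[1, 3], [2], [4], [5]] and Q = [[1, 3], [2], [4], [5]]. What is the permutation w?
5 2 4 3 1

Reverse the RSK construction: for i from n down to 1, find the cell of Q containing i, remove the entry at that cell from P, and reverse-bump it up through P; the value ejected from row 1 is w(i).

Step i=5: Q has 5 at row 4, column 1; remove 5 from row 4 of P and reverse-bump: 5 enters row 3 and ejects 4; 4 enters row 2 and ejects 2; 2 enters row 1 and ejects 1. So w(5) = 1. P is now [[2, 3], [4], [5]].
Step i=4: Q has 4 at row 3, column 1; remove 5 from row 3 of P and reverse-bump: 5 enters row 2 and ejects 4; 4 enters row 1 and ejects 3. So w(4) = 3. P is now [[2, 4], [5]].
Step i=3: Q has 3 at row 1, column 2; remove that cell from P, ejecting 4. So w(3) = 4. P is now [[2], [5]].
Step i=2: Q has 2 at row 2, column 1; remove 5 from row 2 of P and reverse-bump: 5 enters row 1 and ejects 2. So w(2) = 2. P is now [[5]].
Step i=1: Q has 1 at row 1, column 1; remove that cell from P, ejecting 5. So w(1) = 5. P is now [].

So w = 5 2 4 3 1.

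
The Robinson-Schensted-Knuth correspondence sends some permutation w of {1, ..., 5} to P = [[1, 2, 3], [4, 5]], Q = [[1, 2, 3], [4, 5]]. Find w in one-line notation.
Reverse the RSK construction: for i from n down to 1, find the cell of Q containing i, remove the entry at that cell from P, and reverse-bump it up through P; the value ejected from row 1 is w(i).

Step i=5: Q has 5 at row 2, column 2; remove 5 from row 2 of P and reverse-bump: 5 enters row 1 and ejects 3. So w(5) = 3. P is now [[1, 2, 5], [4]].
Step i=4: Q has 4 at row 2, column 1; remove 4 from row 2 of P and reverse-bump: 4 enters row 1 and ejects 2. So w(4) = 2. P is now [[1, 4, 5]].
Step i=3: Q has 3 at row 1, column 3; remove that cell from P, ejecting 5. So w(3) = 5. P is now [[1, 4]].
Step i=2: Q has 2 at row 1, column 2; remove that cell from P, ejecting 4. So w(2) = 4. P is now [[1]].
Step i=1: Q has 1 at row 1, column 1; remove that cell from P, ejecting 1. So w(1) = 1. P is now [].

So w = 1 4 5 2 3.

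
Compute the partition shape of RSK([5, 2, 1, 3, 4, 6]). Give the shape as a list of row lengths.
RSK row insertion gives P = [[1, 3, 4, 6], [2], [5]], which has shape [4, 1, 1].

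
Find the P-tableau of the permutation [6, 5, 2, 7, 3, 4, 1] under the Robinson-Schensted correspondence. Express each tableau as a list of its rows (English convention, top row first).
P = [[1, 3, 4], [2, 7], [5], [6]]

After inserting 6: P = [[6]].
After inserting 5: P = [[5], [6]].
After inserting 2: P = [[2], [5], [6]].
After inserting 7: P = [[2, 7], [5], [6]].
After inserting 3: P = [[2, 3], [5, 7], [6]].
After inserting 4: P = [[2, 3, 4], [5, 7], [6]].
After inserting 1: P = [[1, 3, 4], [2, 7], [5], [6]].

So P = [[1, 3, 4], [2, 7], [5], [6]].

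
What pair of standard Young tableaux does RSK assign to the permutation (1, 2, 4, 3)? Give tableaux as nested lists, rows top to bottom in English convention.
P = [[1, 2, 3], [4]], Q = [[1, 2, 3], [4]]

Insert each entry of the permutation into P by Schensted row insertion, recording in Q the position of each new cell.

Insert 1: appended to row 1. P = [[1]].
Insert 2: appended to row 1. P = [[1, 2]].
Insert 4: appended to row 1. P = [[1, 2, 4]].
Insert 3: 3 bumps 4 from row 1; 4 starts row 2. P = [[1, 2, 3], [4]].

So P = [[1, 2, 3], [4]], Q = [[1, 2, 3], [4]].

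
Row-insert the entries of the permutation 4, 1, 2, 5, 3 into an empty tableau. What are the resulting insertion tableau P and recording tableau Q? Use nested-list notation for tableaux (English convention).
Insert each entry of the permutation into P by Schensted row insertion, recording in Q the position of each new cell.

After inserting 4: P = [[4]].
After inserting 1: P = [[1], [4]].
After inserting 2: P = [[1, 2], [4]].
After inserting 5: P = [[1, 2, 5], [4]].
After inserting 3: P = [[1, 2, 3], [4, 5]].

So P = [[1, 2, 3], [4, 5]], Q = [[1, 3, 4], [2, 5]].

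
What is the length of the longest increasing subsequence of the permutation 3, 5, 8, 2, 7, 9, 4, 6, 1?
4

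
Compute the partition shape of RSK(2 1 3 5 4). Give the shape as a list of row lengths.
[3, 2]

RSK row insertion gives P = [[1, 3, 4], [2, 5]], which has shape [3, 2].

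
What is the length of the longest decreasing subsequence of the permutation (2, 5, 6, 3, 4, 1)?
3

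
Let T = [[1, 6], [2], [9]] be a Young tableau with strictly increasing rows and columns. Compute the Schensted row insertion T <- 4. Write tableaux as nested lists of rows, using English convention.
[[1, 4], [2, 6], [9]]

In row 1, 4 replaces 6 (the leftmost entry greater than 4); 6 is bumped to row 2. 6 is appended to row 2. The new tableau is [[1, 4], [2, 6], [9]].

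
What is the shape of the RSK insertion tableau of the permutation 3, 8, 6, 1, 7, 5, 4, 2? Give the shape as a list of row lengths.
[3, 2, 1, 1, 1]

Row-insert each entry into an empty tableau.

After inserting 3: P = [[3]].
After inserting 8: P = [[3, 8]].
After inserting 6: P = [[3, 6], [8]].
After inserting 1: P = [[1, 6], [3], [8]].
After inserting 7: P = [[1, 6, 7], [3], [8]].
After inserting 5: P = [[1, 5, 7], [3, 6], [8]].
After inserting 4: P = [[1, 4, 7], [3, 5], [6], [8]].
After inserting 2: P = [[1, 2, 7], [3, 4], [5], [6], [8]].

The final insertion tableau P = [[1, 2, 7], [3, 4], [5], [6], [8]] has shape [3, 2, 1, 1, 1].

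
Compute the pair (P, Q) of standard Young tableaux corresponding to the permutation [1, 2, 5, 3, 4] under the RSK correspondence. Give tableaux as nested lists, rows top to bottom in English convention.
Insert each entry of the permutation into P by Schensted row insertion, recording in Q the position of each new cell.

Insert 1: appended to row 1. P = [[1]], Q = [[1]].
Insert 2: appended to row 1. P = [[1, 2]], Q = [[1, 2]].
Insert 5: appended to row 1. P = [[1, 2, 5]], Q = [[1, 2, 3]].
Insert 3: 3 bumps 5 from row 1; 5 starts row 2. P = [[1, 2, 3], [5]], Q = [[1, 2, 3], [4]].
Insert 4: appended to row 1. P = [[1, 2, 3, 4], [5]], Q = [[1, 2, 3, 5], [4]].

So P = [[1, 2, 3, 4], [5]], Q = [[1, 2, 3, 5], [4]].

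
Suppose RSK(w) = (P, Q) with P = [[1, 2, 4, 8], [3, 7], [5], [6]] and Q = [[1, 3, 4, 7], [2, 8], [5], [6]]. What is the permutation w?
Reverse RSK: for i = n, n-1, ..., 1, locate i in Q, remove the corresponding corner cell from P, and reverse-bump its entry up through P; the value ejected from row 1 is w(i).

So w = 6 1 5 7 3 2 8 4.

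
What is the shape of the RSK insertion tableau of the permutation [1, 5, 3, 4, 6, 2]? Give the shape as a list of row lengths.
[4, 1, 1]

Row-insert each entry into an empty tableau.

After inserting 1: P = [[1]].
After inserting 5: P = [[1, 5]].
After inserting 3: P = [[1, 3], [5]].
After inserting 4: P = [[1, 3, 4], [5]].
After inserting 6: P = [[1, 3, 4, 6], [5]].
After inserting 2: P = [[1, 2, 4, 6], [3], [5]].

The final insertion tableau P = [[1, 2, 4, 6], [3], [5]] has shape [4, 1, 1].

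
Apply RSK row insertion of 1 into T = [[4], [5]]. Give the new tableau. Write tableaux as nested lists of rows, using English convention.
[[1], [4], [5]]

In row 1, 1 replaces 4 (the leftmost entry greater than 1); 4 is bumped to row 2. In row 2, 4 replaces 5 (the leftmost entry greater than 4); 5 is bumped to row 3. 5 starts a new row 3. The new tableau is [[1], [4], [5]].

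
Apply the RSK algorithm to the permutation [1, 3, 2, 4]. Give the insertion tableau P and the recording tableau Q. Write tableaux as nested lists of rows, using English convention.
Insert each entry of the permutation into P by Schensted row insertion, recording in Q the position of each new cell.

Insert 1: appended to row 1. P = [[1]].
Insert 3: appended to row 1. P = [[1, 3]].
Insert 2: 2 bumps 3 from row 1; 3 starts row 2. P = [[1, 2], [3]].
Insert 4: appended to row 1. P = [[1, 2, 4], [3]].

So P = [[1, 2, 4], [3]], Q = [[1, 2, 4], [3]].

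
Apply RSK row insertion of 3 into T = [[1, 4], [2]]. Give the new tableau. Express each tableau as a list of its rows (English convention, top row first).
In row 1, 3 replaces 4 (the leftmost entry greater than 3); 4 is bumped to row 2. 4 is appended to row 2. The new tableau is [[1, 3], [2, 4]].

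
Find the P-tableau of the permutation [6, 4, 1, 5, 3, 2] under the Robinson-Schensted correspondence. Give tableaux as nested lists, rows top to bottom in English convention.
Insert 6: appended to row 1. P = [[6]].
Insert 4: 4 bumps 6 from row 1; 6 starts row 2. P = [[4], [6]].
Insert 1: 1 bumps 4 from row 1; 4 bumps 6 from row 2; 6 starts row 3. P = [[1], [4], [6]].
Insert 5: appended to row 1. P = [[1, 5], [4], [6]].
Insert 3: 3 bumps 5 from row 1; 5 appends to row 2. P = [[1, 3], [4, 5], [6]].
Insert 2: 2 bumps 3 from row 1; 3 bumps 4 from row 2; 4 bumps 6 from row 3; 6 starts row 4. P = [[1, 2], [3, 5], [4], [6]].

So P = [[1, 2], [3, 5], [4], [6]].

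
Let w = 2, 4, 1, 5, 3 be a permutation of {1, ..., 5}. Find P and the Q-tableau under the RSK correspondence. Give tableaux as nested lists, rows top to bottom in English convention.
Insert each entry of the permutation into P by Schensted row insertion, recording in Q the position of each new cell.

Insert 2: appended to row 1. P = [[2]].
Insert 4: appended to row 1. P = [[2, 4]].
Insert 1: 1 bumps 2 from row 1; 2 starts row 2. P = [[1, 4], [2]].
Insert 5: appended to row 1. P = [[1, 4, 5], [2]].
Insert 3: 3 bumps 4 from row 1; 4 appends to row 2. P = [[1, 3, 5], [2, 4]].

So P = [[1, 3, 5], [2, 4]], Q = [[1, 2, 4], [3, 5]].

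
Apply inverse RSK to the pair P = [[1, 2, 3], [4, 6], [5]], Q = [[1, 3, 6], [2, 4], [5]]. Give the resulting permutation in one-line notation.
Reverse the RSK construction: for i from n down to 1, find the cell of Q containing i, remove the entry at that cell from P, and reverse-bump it up through P; the value ejected from row 1 is w(i).

Step i=6: Q has 6 at row 1, column 3; remove that cell from P, ejecting 3. So w(6) = 3. P is now [[1, 2], [4, 6], [5]].
Step i=5: Q has 5 at row 3, column 1; remove 5 from row 3 of P and reverse-bump: 5 enters row 2 and ejects 4; 4 enters row 1 and ejects 2. So w(5) = 2. P is now [[1, 4], [5, 6]].
Step i=4: Q has 4 at row 2, column 2; remove 6 from row 2 of P and reverse-bump: 6 enters row 1 and ejects 4. So w(4) = 4. P is now [[1, 6], [5]].
Step i=3: Q has 3 at row 1, column 2; remove that cell from P, ejecting 6. So w(3) = 6. P is now [[1], [5]].
Step i=2: Q has 2 at row 2, column 1; remove 5 from row 2 of P and reverse-bump: 5 enters row 1 and ejects 1. So w(2) = 1. P is now [[5]].
Step i=1: Q has 1 at row 1, column 1; remove that cell from P, ejecting 5. So w(1) = 5. P is now [].

So w = 5 1 6 4 2 3.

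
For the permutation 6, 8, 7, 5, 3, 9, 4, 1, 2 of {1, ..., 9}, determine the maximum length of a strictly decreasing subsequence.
5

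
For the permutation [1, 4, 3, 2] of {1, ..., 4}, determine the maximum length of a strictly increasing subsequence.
2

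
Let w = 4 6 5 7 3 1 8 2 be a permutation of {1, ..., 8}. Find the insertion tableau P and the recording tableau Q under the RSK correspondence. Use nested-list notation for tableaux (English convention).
Insert each entry of the permutation into P by Schensted row insertion, recording in Q the position of each new cell.

Insert 4: appended to row 1. P = [[4]].
Insert 6: appended to row 1. P = [[4, 6]].
Insert 5: 5 bumps 6 from row 1; 6 starts row 2. P = [[4, 5], [6]].
Insert 7: appended to row 1. P = [[4, 5, 7], [6]].
Insert 3: 3 bumps 4 from row 1; 4 bumps 6 from row 2; 6 starts row 3. P = [[3, 5, 7], [4], [6]].
Insert 1: 1 bumps 3 from row 1; 3 bumps 4 from row 2; 4 bumps 6 from row 3; 6 starts row 4. P = [[1, 5, 7], [3], [4], [6]].
Insert 8: appended to row 1. P = [[1, 5, 7, 8], [3], [4], [6]].
Insert 2: 2 bumps 5 from row 1; 5 appends to row 2. P = [[1, 2, 7, 8], [3, 5], [4], [6]].

So P = [[1, 2, 7, 8], [3, 5], [4], [6]], Q = [[1, 2, 4, 7], [3, 8], [5], [6]].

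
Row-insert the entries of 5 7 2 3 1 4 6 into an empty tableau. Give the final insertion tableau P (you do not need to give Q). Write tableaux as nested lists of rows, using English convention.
P = [[1, 3, 4, 6], [2, 7], [5]]

Insert 5: appended to row 1. P = [[5]].
Insert 7: appended to row 1. P = [[5, 7]].
Insert 2: 2 bumps 5 from row 1; 5 starts row 2. P = [[2, 7], [5]].
Insert 3: 3 bumps 7 from row 1; 7 appends to row 2. P = [[2, 3], [5, 7]].
Insert 1: 1 bumps 2 from row 1; 2 bumps 5 from row 2; 5 starts row 3. P = [[1, 3], [2, 7], [5]].
Insert 4: appended to row 1. P = [[1, 3, 4], [2, 7], [5]].
Insert 6: appended to row 1. P = [[1, 3, 4, 6], [2, 7], [5]].

So P = [[1, 3, 4, 6], [2, 7], [5]].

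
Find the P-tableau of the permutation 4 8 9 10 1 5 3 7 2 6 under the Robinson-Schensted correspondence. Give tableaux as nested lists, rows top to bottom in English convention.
P = [[1, 2, 6, 10], [3, 5, 7], [4, 9], [8]]

Insert 4: appended to row 1. P = [[4]].
Insert 8: appended to row 1. P = [[4, 8]].
Insert 9: appended to row 1. P = [[4, 8, 9]].
Insert 10: appended to row 1. P = [[4, 8, 9, 10]].
Insert 1: 1 bumps 4 from row 1; 4 starts row 2. P = [[1, 8, 9, 10], [4]].
Insert 5: 5 bumps 8 from row 1; 8 appends to row 2. P = [[1, 5, 9, 10], [4, 8]].
Insert 3: 3 bumps 5 from row 1; 5 bumps 8 from row 2; 8 starts row 3. P = [[1, 3, 9, 10], [4, 5], [8]].
Insert 7: 7 bumps 9 from row 1; 9 appends to row 2. P = [[1, 3, 7, 10], [4, 5, 9], [8]].
Insert 2: 2 bumps 3 from row 1; 3 bumps 4 from row 2; 4 bumps 8 from row 3; 8 starts row 4. P = [[1, 2, 7, 10], [3, 5, 9], [4], [8]].
Insert 6: 6 bumps 7 from row 1; 7 bumps 9 from row 2; 9 appends to row 3. P = [[1, 2, 6, 10], [3, 5, 7], [4, 9], [8]].

So P = [[1, 2, 6, 10], [3, 5, 7], [4, 9], [8]].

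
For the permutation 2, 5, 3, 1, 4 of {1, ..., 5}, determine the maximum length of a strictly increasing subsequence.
3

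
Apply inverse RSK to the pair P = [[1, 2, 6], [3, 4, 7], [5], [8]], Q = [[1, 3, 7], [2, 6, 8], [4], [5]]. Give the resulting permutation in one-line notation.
8 3 5 4 1 2 7 6

Reverse the RSK construction: for i from n down to 1, find the cell of Q containing i, remove the entry at that cell from P, and reverse-bump it up through P; the value ejected from row 1 is w(i).

Step i=8: Q has 8 at row 2, column 3; remove 7 from row 2 of P and reverse-bump: 7 enters row 1 and ejects 6. So w(8) = 6. P is now [[1, 2, 7], [3, 4], [5], [8]].
Step i=7: Q has 7 at row 1, column 3; remove that cell from P, ejecting 7. So w(7) = 7. P is now [[1, 2], [3, 4], [5], [8]].
Step i=6: Q has 6 at row 2, column 2; remove 4 from row 2 of P and reverse-bump: 4 enters row 1 and ejects 2. So w(6) = 2. P is now [[1, 4], [3], [5], [8]].
Step i=5: Q has 5 at row 4, column 1; remove 8 from row 4 of P and reverse-bump: 8 enters row 3 and ejects 5; 5 enters row 2 and ejects 3; 3 enters row 1 and ejects 1. So w(5) = 1. P is now [[3, 4], [5], [8]].
Step i=4: Q has 4 at row 3, column 1; remove 8 from row 3 of P and reverse-bump: 8 enters row 2 and ejects 5; 5 enters row 1 and ejects 4. So w(4) = 4. P is now [[3, 5], [8]].
Step i=3: Q has 3 at row 1, column 2; remove that cell from P, ejecting 5. So w(3) = 5. P is now [[3], [8]].
Step i=2: Q has 2 at row 2, column 1; remove 8 from row 2 of P and reverse-bump: 8 enters row 1 and ejects 3. So w(2) = 3. P is now [[8]].
Step i=1: Q has 1 at row 1, column 1; remove that cell from P, ejecting 8. So w(1) = 8. P is now [].

So w = 8 3 5 4 1 2 7 6.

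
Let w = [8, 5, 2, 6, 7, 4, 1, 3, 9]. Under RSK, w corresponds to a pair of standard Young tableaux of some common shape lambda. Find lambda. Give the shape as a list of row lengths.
[4, 2, 2, 1]

RSK row insertion gives P = [[1, 3, 7, 9], [2, 4], [5, 6], [8]], which has shape [4, 2, 2, 1].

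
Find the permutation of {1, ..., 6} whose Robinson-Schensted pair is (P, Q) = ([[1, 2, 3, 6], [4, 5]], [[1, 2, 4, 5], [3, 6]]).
1 4 2 5 6 3

Reverse the RSK construction: for i from n down to 1, find the cell of Q containing i, remove the entry at that cell from P, and reverse-bump it up through P; the value ejected from row 1 is w(i).

Step i=6: Q has 6 at row 2, column 2; remove 5 from row 2 of P and reverse-bump: 5 enters row 1 and ejects 3. So w(6) = 3. P is now [[1, 2, 5, 6], [4]].
Step i=5: Q has 5 at row 1, column 4; remove that cell from P, ejecting 6. So w(5) = 6. P is now [[1, 2, 5], [4]].
Step i=4: Q has 4 at row 1, column 3; remove that cell from P, ejecting 5. So w(4) = 5. P is now [[1, 2], [4]].
Step i=3: Q has 3 at row 2, column 1; remove 4 from row 2 of P and reverse-bump: 4 enters row 1 and ejects 2. So w(3) = 2. P is now [[1, 4]].
Step i=2: Q has 2 at row 1, column 2; remove that cell from P, ejecting 4. So w(2) = 4. P is now [[1]].
Step i=1: Q has 1 at row 1, column 1; remove that cell from P, ejecting 1. So w(1) = 1. P is now [].

So w = 1 4 2 5 6 3.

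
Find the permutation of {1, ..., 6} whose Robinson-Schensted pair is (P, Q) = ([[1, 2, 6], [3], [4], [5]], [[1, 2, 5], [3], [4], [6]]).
1 5 4 3 6 2

Reverse the RSK construction: for i from n down to 1, find the cell of Q containing i, remove the entry at that cell from P, and reverse-bump it up through P; the value ejected from row 1 is w(i).

Step i=6: Q has 6 at row 4, column 1; remove 5 from row 4 of P and reverse-bump: 5 enters row 3 and ejects 4; 4 enters row 2 and ejects 3; 3 enters row 1 and ejects 2. So w(6) = 2. P is now [[1, 3, 6], [4], [5]].
Step i=5: Q has 5 at row 1, column 3; remove that cell from P, ejecting 6. So w(5) = 6. P is now [[1, 3], [4], [5]].
Step i=4: Q has 4 at row 3, column 1; remove 5 from row 3 of P and reverse-bump: 5 enters row 2 and ejects 4; 4 enters row 1 and ejects 3. So w(4) = 3. P is now [[1, 4], [5]].
Step i=3: Q has 3 at row 2, column 1; remove 5 from row 2 of P and reverse-bump: 5 enters row 1 and ejects 4. So w(3) = 4. P is now [[1, 5]].
Step i=2: Q has 2 at row 1, column 2; remove that cell from P, ejecting 5. So w(2) = 5. P is now [[1]].
Step i=1: Q has 1 at row 1, column 1; remove that cell from P, ejecting 1. So w(1) = 1. P is now [].

So w = 1 5 4 3 6 2.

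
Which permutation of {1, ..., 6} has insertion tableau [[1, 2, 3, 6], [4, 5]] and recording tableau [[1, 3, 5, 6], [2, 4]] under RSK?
Reverse the RSK construction: for i from n down to 1, find the cell of Q containing i, remove the entry at that cell from P, and reverse-bump it up through P; the value ejected from row 1 is w(i).

Step i=6: Q has 6 at row 1, column 4; remove that cell from P, ejecting 6. So w(6) = 6. P is now [[1, 2, 3], [4, 5]].
Step i=5: Q has 5 at row 1, column 3; remove that cell from P, ejecting 3. So w(5) = 3. P is now [[1, 2], [4, 5]].
Step i=4: Q has 4 at row 2, column 2; remove 5 from row 2 of P and reverse-bump: 5 enters row 1 and ejects 2. So w(4) = 2. P is now [[1, 5], [4]].
Step i=3: Q has 3 at row 1, column 2; remove that cell from P, ejecting 5. So w(3) = 5. P is now [[1], [4]].
Step i=2: Q has 2 at row 2, column 1; remove 4 from row 2 of P and reverse-bump: 4 enters row 1 and ejects 1. So w(2) = 1. P is now [[4]].
Step i=1: Q has 1 at row 1, column 1; remove that cell from P, ejecting 4. So w(1) = 4. P is now [].

So w = 4 1 5 2 3 6.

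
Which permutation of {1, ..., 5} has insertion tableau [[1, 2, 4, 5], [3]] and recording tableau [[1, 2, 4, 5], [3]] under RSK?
1 3 2 4 5

Reverse the RSK construction: for i from n down to 1, find the cell of Q containing i, remove the entry at that cell from P, and reverse-bump it up through P; the value ejected from row 1 is w(i).

Step i=5: Q has 5 at row 1, column 4; remove that cell from P, ejecting 5. So w(5) = 5. P is now [[1, 2, 4], [3]].
Step i=4: Q has 4 at row 1, column 3; remove that cell from P, ejecting 4. So w(4) = 4. P is now [[1, 2], [3]].
Step i=3: Q has 3 at row 2, column 1; remove 3 from row 2 of P and reverse-bump: 3 enters row 1 and ejects 2. So w(3) = 2. P is now [[1, 3]].
Step i=2: Q has 2 at row 1, column 2; remove that cell from P, ejecting 3. So w(2) = 3. P is now [[1]].
Step i=1: Q has 1 at row 1, column 1; remove that cell from P, ejecting 1. So w(1) = 1. P is now [].

So w = 1 3 2 4 5.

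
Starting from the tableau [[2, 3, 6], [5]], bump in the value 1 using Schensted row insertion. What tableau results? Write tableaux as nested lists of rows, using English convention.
[[1, 3, 6], [2], [5]]

In row 1, 1 replaces 2 (the leftmost entry greater than 1); 2 is bumped to row 2. In row 2, 2 replaces 5 (the leftmost entry greater than 2); 5 is bumped to row 3. 5 starts a new row 3. The new tableau is [[1, 3, 6], [2], [5]].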